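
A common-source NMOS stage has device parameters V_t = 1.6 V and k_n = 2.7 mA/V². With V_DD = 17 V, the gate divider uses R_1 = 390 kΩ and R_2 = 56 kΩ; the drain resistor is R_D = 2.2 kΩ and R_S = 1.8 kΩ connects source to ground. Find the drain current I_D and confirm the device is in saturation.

I_D ≈ 0.13 mA

V_G = V_DD·R_2/(R_1+R_2) = 17×56/446 = 2.13 V.
Assume saturation: I_D = (k_n/2)(V_GS − V_t)² with V_GS = V_G − I_D·R_S = 2.13 − 1.8·I_D.
Substituting gives 4.37·I_D² − 3.6·I_D + 0.386 = 0, with roots I_D = 0.127 or 0.696 mA.
The root I_D = 0.696 mA gives V_GS = 0.882 V ≤ V_t, so take I_D = 0.127 mA.
Then V_GS = 1.91 V and V_DS = V_DD − I_D(R_D+R_S) = 17 − 0.127×4 = 16.5 V.
Saturation requires V_DS ≥ V_GS − V_t = 0.306 V; 16.5 ≥ 0.306 ✓.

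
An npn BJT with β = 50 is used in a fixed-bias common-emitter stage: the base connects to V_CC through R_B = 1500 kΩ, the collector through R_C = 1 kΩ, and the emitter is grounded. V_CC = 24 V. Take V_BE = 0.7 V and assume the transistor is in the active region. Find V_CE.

Base loop: V_CC = I_B·R_B + V_BE, so I_B = (24 − 0.7)/1500 kΩ = 0.0155 mA.
In the active region I_C = β·I_B = 50 × 0.0155 = 0.777 mA.
Collector loop: V_CE = V_CC − I_C·R_C = 24 − 0.777×1 = 23.2 V.
Since V_CE = 23.2 V > V_CE(sat) ≈ 0.2 V, the transistor is in the active region as assumed.

V_CE ≈ 23 V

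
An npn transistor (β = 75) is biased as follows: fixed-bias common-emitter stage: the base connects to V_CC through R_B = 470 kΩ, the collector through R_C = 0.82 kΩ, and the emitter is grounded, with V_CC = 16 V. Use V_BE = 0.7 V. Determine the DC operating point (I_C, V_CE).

Base loop: V_CC = I_B·R_B + V_BE, so I_B = (16 − 0.7)/470 kΩ = 0.0326 mA.
In the active region I_C = β·I_B = 75 × 0.0326 = 2.44 mA.
Collector loop: V_CE = V_CC − I_C·R_C = 16 − 2.44×0.82 = 14 V.
Since V_CE = 14 V > V_CE(sat) ≈ 0.2 V, the transistor is in the active region as assumed.

I_C ≈ 2.4 mA, V_CE ≈ 14 V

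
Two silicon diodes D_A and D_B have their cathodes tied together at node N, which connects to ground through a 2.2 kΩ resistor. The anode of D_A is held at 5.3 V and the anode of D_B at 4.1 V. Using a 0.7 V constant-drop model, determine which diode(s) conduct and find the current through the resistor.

Only D_A conducts; I_R ≈ 2.1 mA

Assume both conduct. Then node N would need to be at both 5.3−0.7 = 4.6 V and 4.1−0.7 = 3.4 V, which is impossible.
Assume only D_A conducts: V_N = 5.3 − 0.7 = 4.6 V, so I_R = 4.6/2.2 = 2.09 mA.
Check D_B: its anode-to-cathode voltage is 4.1 − 4.6 = -0.5 V < 0.7 V, so it is off. The assumption is consistent.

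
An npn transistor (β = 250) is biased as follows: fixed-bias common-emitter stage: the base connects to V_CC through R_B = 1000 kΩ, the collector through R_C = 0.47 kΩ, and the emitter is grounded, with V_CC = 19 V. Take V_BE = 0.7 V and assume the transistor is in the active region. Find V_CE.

Base loop: V_CC = I_B·R_B + V_BE, so I_B = (19 − 0.7)/1000 kΩ = 0.0183 mA.
In the active region I_C = β·I_B = 250 × 0.0183 = 4.58 mA.
Collector loop: V_CE = V_CC − I_C·R_C = 19 − 4.58×0.47 = 16.8 V.
Since V_CE = 16.8 V > V_CE(sat) ≈ 0.2 V, the transistor is in the active region as assumed.

V_CE ≈ 17 V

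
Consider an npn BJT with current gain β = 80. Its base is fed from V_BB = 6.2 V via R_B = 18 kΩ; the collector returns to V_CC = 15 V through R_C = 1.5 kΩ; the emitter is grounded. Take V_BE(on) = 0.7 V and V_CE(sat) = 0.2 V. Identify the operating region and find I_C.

saturation; I_C ≈ 9.9 mA

Assume active: I_B = (6.2 − 0.7)/18 = 0.306 mA, giving I_C = β·I_B = 24.4 mA.
But then V_CE = 15 − 24.4×1.5 = -21.7 V < V_CE(sat) = 0.2 V — impossible in the active region.
So the transistor is saturated. With V_CE = 0.2 V, I_C = (V_CC − 0.2)/R_C = 14.8/1.5 = 9.87 mA.
Check: β·I_B = 24.4 mA > I_C = 9.87 mA, confirming saturation.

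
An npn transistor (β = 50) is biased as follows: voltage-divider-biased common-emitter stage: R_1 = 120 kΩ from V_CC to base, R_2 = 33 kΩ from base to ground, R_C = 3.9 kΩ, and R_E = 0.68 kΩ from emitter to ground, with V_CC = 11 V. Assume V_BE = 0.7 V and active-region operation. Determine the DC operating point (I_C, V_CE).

Thevenize the base divider: V_Th = V_CC·R_2/(R_1+R_2) = 11×33/153 = 2.37 V, R_Th = R_1‖R_2 = 25.9 kΩ.
Base-emitter loop: V_Th = I_B·R_Th + V_BE + (β+1)I_B·R_E, so I_B = (2.37 − 0.7) / (25.9 + 51×0.68) = 0.0276 mA.
I_C = β·I_B = 50×0.0276 = 1.38 mA, and I_E = (β+1)I_B = 1.41 mA.
V_CE = V_CC − I_C·R_C − I_E·R_E = 11 − 1.38×3.9 − 1.41×0.68 = 4.66 V.
V_CE = 4.66 V > 0.2 V confirms active-region operation.

I_C ≈ 1.4 mA, V_CE ≈ 4.7 V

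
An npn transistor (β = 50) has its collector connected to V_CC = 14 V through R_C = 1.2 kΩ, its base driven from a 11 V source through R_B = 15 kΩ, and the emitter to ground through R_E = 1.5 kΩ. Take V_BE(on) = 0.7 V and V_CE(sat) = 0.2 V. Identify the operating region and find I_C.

Assume active: I_B = (11 − 0.7)/(15 + 51×1.5) = 0.113 mA, I_C = β·I_B = 5.63 mA.
Then V_CE = 14 − 5.63×1.2 − 5.74×1.5 = -1.37 V < 0.2 V — the active assumption fails.
Re-solve with V_CE = 0.2 V. KCL at the emitter: V_E/R_E = (V_BB−0.7−V_E)/R_B + (V_CC−0.2−V_E)/R_C, giving V_E = 7.78 V.
I_C = (V_CC − 0.2 − V_E)/R_C = (13.8 − 7.78)/1.2 = 5.02 mA.
Check: I_B = (10.3 − 7.78)/15 = 0.168 mA, and β·I_B = 8.4 mA > I_C, confirming saturation.

saturation; I_C ≈ 5 mA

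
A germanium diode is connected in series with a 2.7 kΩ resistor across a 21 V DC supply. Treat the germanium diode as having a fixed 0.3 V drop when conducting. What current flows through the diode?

KVL around the loop: 21 = V_D + I·R = 0.3 + I × 2.7 kΩ.
So I = (21 − 0.3) / 2.7 kΩ = 20.7 / 2.7 = 7.67 mA.

I ≈ 7.7 mA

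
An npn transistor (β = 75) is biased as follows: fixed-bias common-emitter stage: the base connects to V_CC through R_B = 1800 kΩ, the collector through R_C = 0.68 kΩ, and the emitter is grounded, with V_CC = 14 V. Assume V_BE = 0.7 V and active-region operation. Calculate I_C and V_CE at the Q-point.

I_C ≈ 0.55 mA, V_CE ≈ 14 V

Base loop: V_CC = I_B·R_B + V_BE, so I_B = (14 − 0.7)/1800 kΩ = 0.00739 mA.
In the active region I_C = β·I_B = 75 × 0.00739 = 0.554 mA.
Collector loop: V_CE = V_CC − I_C·R_C = 14 − 0.554×0.68 = 13.6 V.
Since V_CE = 13.6 V > V_CE(sat) ≈ 0.2 V, the transistor is in the active region as assumed.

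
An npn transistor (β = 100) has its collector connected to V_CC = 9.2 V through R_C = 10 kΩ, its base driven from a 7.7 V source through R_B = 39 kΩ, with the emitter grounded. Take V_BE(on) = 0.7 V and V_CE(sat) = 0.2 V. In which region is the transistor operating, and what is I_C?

saturation; I_C ≈ 0.9 mA

Assume active: I_B = (7.7 − 0.7)/39 = 0.179 mA, giving I_C = β·I_B = 17.9 mA.
But then V_CE = 9.2 − 17.9×10 = -170 V < V_CE(sat) = 0.2 V — impossible in the active region.
So the transistor is saturated. With V_CE = 0.2 V, I_C = (V_CC − 0.2)/R_C = 9/10 = 0.9 mA.
Check: β·I_B = 17.9 mA > I_C = 0.9 mA, confirming saturation.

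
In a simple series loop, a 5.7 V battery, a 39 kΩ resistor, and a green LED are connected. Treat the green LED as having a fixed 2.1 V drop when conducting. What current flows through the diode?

KVL around the loop: 5.7 = V_D + I·R = 2.1 + I × 39 kΩ.
So I = (5.7 − 2.1) / 39 kΩ = 3.6 / 39 = 0.0923 mA.

I ≈ 0.092 mA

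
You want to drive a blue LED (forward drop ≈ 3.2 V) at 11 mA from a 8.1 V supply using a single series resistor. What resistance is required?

The resistor drops V_S − V_D = 8.1 − 3.2 = 4.9 V at 11 mA.
R = 4.9 V / 11 mA = 0.445 kΩ.

R ≈ 0.45 kΩ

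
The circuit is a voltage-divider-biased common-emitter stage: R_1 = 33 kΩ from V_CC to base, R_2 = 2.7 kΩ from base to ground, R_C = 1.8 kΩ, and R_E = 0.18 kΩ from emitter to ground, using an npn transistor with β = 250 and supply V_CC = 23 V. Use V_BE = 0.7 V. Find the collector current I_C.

Thevenize the base divider: V_Th = V_CC·R_2/(R_1+R_2) = 23×2.7/35.7 = 1.74 V, R_Th = R_1‖R_2 = 2.5 kΩ.
Base-emitter loop: V_Th = I_B·R_Th + V_BE + (β+1)I_B·R_E, so I_B = (1.74 − 0.7) / (2.5 + 251×0.18) = 0.0218 mA.
I_C = β·I_B = 250×0.0218 = 5.45 mA, and I_E = (β+1)I_B = 5.47 mA.
V_CE = V_CC − I_C·R_C − I_E·R_E = 23 − 5.45×1.8 − 5.47×0.18 = 12.2 V.
V_CE = 12.2 V > 0.2 V confirms active-region operation.

I_C ≈ 5.5 mA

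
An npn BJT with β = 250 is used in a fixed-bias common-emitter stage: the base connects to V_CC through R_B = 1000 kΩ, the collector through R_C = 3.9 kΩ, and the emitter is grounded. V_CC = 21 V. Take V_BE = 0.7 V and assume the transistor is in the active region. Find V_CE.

Base loop: V_CC = I_B·R_B + V_BE, so I_B = (21 − 0.7)/1000 kΩ = 0.0203 mA.
In the active region I_C = β·I_B = 250 × 0.0203 = 5.08 mA.
Collector loop: V_CE = V_CC − I_C·R_C = 21 − 5.08×3.9 = 1.21 V.
Since V_CE = 1.21 V > V_CE(sat) ≈ 0.2 V, the transistor is in the active region as assumed.

V_CE ≈ 1.2 V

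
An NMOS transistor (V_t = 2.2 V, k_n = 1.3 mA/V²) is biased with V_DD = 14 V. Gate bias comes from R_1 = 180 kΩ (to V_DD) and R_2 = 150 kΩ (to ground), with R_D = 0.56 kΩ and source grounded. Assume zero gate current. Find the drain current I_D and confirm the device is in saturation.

I_D ≈ 11 mA

V_G = V_DD·R_2/(R_1+R_2) = 14×150/330 = 6.36 V. With the source grounded, V_GS = V_G = 6.36 V.
Assume saturation: I_D = (k_n/2)(V_GS − V_t)² = (1.3/2)×(6.36 − 2.2)² = 0.65×4.16² = 11.3 mA.
V_DS = V_DD − I_D·R_D = 14 − 11.3×0.56 = 7.69 V.
Saturation requires V_DS ≥ V_GS − V_t = 4.16 V; 7.69 ≥ 4.16 ✓.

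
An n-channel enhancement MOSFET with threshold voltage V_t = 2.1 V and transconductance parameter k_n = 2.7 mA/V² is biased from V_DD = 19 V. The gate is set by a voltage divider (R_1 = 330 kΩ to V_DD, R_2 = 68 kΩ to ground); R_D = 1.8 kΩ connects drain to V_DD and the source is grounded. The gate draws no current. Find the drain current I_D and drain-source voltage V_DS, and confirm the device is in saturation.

V_G = V_DD·R_2/(R_1+R_2) = 19×68/398 = 3.25 V. With the source grounded, V_GS = V_G = 3.25 V.
Assume saturation: I_D = (k_n/2)(V_GS − V_t)² = (2.7/2)×(3.25 − 2.1)² = 1.35×1.15² = 1.77 mA.
V_DS = V_DD − I_D·R_D = 19 − 1.77×1.8 = 15.8 V.
Saturation requires V_DS ≥ V_GS − V_t = 1.15 V; 15.8 ≥ 1.15 ✓.

I_D ≈ 1.8 mA, V_DS ≈ 16 V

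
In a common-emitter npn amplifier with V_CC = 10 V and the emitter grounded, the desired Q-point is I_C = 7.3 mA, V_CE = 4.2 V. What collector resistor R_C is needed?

Collector loop: V_CC = I_C·R_C + V_CE.
R_C = (V_CC − V_CE)/I_C = (10 − 4.2)/7.3 = 0.795 kΩ.

R_C ≈ 0.79 kΩ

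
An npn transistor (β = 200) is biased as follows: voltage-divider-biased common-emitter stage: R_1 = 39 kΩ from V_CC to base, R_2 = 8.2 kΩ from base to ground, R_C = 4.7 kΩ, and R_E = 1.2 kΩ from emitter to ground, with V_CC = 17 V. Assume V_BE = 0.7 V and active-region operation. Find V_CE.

Thevenize the base divider: V_Th = V_CC·R_2/(R_1+R_2) = 17×8.2/47.2 = 2.95 V, R_Th = R_1‖R_2 = 6.78 kΩ.
Base-emitter loop: V_Th = I_B·R_Th + V_BE + (β+1)I_B·R_E, so I_B = (2.95 − 0.7) / (6.78 + 201×1.2) = 0.00909 mA.
I_C = β·I_B = 200×0.00909 = 1.82 mA, and I_E = (β+1)I_B = 1.83 mA.
V_CE = V_CC − I_C·R_C − I_E·R_E = 17 − 1.82×4.7 − 1.83×1.2 = 6.27 V.
V_CE = 6.27 V > 0.2 V confirms active-region operation.

V_CE ≈ 6.3 V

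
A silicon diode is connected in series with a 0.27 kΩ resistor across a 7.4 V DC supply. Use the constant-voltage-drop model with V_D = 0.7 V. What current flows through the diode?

KVL around the loop: 7.4 = V_D + I·R = 0.7 + I × 0.27 kΩ.
So I = (7.4 − 0.7) / 0.27 kΩ = 6.7 / 0.27 = 24.8 mA.

I ≈ 25 mA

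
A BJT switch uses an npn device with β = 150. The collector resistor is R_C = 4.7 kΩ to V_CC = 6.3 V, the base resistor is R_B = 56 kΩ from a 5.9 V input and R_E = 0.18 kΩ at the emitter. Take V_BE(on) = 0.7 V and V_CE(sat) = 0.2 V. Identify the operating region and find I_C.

Assume active: I_B = (5.9 − 0.7)/(56 + 151×0.18) = 0.0625 mA, I_C = β·I_B = 9.38 mA.
Then V_CE = 6.3 − 9.38×4.7 − 9.44×0.18 = -39.5 V < 0.2 V — the active assumption fails.
Re-solve with V_CE = 0.2 V. KCL at the emitter: V_E/R_E = (V_BB−0.7−V_E)/R_B + (V_CC−0.2−V_E)/R_C, giving V_E = 0.24 V.
I_C = (V_CC − 0.2 − V_E)/R_C = (6.1 − 0.24)/4.7 = 1.25 mA.
Check: I_B = (5.2 − 0.24)/56 = 0.0886 mA, and β·I_B = 13.3 mA > I_C, confirming saturation.

saturation; I_C ≈ 1.2 mA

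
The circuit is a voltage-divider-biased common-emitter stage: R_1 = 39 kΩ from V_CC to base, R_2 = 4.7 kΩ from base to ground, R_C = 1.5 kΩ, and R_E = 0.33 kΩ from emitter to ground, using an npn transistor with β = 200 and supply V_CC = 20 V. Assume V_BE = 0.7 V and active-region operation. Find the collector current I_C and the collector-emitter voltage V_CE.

I_C ≈ 4.1 mA, V_CE ≈ 12 V

Thevenize the base divider: V_Th = V_CC·R_2/(R_1+R_2) = 20×4.7/43.7 = 2.15 V, R_Th = R_1‖R_2 = 4.19 kΩ.
Base-emitter loop: V_Th = I_B·R_Th + V_BE + (β+1)I_B·R_E, so I_B = (2.15 − 0.7) / (4.19 + 201×0.33) = 0.0206 mA.
I_C = β·I_B = 200×0.0206 = 4.11 mA, and I_E = (β+1)I_B = 4.14 mA.
V_CE = V_CC − I_C·R_C − I_E·R_E = 20 − 4.11×1.5 − 4.14×0.33 = 12.5 V.
V_CE = 12.5 V > 0.2 V confirms active-region operation.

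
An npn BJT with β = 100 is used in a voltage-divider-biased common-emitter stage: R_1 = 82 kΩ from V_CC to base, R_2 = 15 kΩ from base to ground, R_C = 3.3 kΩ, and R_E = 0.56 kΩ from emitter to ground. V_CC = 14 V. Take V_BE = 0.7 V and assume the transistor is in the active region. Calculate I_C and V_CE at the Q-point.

I_C ≈ 2.1 mA, V_CE ≈ 5.8 V

Thevenize the base divider: V_Th = V_CC·R_2/(R_1+R_2) = 14×15/97 = 2.16 V, R_Th = R_1‖R_2 = 12.7 kΩ.
Base-emitter loop: V_Th = I_B·R_Th + V_BE + (β+1)I_B·R_E, so I_B = (2.16 − 0.7) / (12.7 + 101×0.56) = 0.0212 mA.
I_C = β·I_B = 100×0.0212 = 2.12 mA, and I_E = (β+1)I_B = 2.14 mA.
V_CE = V_CC − I_C·R_C − I_E·R_E = 14 − 2.12×3.3 − 2.14×0.56 = 5.82 V.
V_CE = 5.82 V > 0.2 V confirms active-region operation.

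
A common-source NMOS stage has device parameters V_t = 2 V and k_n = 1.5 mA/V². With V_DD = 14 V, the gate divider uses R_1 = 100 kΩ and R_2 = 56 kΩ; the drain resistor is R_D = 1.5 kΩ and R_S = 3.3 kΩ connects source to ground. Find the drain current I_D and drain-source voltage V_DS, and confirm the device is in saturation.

I_D ≈ 0.64 mA, V_DS ≈ 11 V

V_G = V_DD·R_2/(R_1+R_2) = 14×56/156 = 5.03 V.
Assume saturation: I_D = (k_n/2)(V_GS − V_t)² with V_GS = V_G − I_D·R_S = 5.03 − 3.3·I_D.
Substituting gives 8.17·I_D² − 16·I_D + 6.87 = 0, with roots I_D = 0.637 or 1.32 mA.
The root I_D = 1.32 mA gives V_GS = 0.674 V ≤ V_t, so take I_D = 0.637 mA.
Then V_GS = 2.92 V and V_DS = V_DD − I_D(R_D+R_S) = 14 − 0.637×4.8 = 10.9 V.
Saturation requires V_DS ≥ V_GS − V_t = 0.922 V; 10.9 ≥ 0.922 ✓.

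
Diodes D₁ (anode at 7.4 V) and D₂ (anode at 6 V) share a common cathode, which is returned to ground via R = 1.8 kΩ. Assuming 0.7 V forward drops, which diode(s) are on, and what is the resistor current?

Assume both conduct. Then node N would need to be at both 7.4−0.7 = 6.7 V and 6−0.7 = 5.3 V, which is impossible.
Assume only D₁ conducts: V_N = 7.4 − 0.7 = 6.7 V, so I_R = 6.7/1.8 = 3.72 mA.
Check D₂: its anode-to-cathode voltage is 6 − 6.7 = -0.7 V < 0.7 V, so it is off. The assumption is consistent.

Only D₁ conducts; I_R ≈ 3.7 mA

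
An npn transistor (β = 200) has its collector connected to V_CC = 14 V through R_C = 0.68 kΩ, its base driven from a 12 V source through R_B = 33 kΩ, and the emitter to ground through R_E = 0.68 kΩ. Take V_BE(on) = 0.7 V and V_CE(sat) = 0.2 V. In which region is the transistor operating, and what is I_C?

Assume active: I_B = (12 − 0.7)/(33 + 201×0.68) = 0.0666 mA, I_C = β·I_B = 13.3 mA.
Then V_CE = 14 − 13.3×0.68 − 13.4×0.68 = -4.16 V < 0.2 V — the active assumption fails.
Re-solve with V_CE = 0.2 V. KCL at the emitter: V_E/R_E = (V_BB−0.7−V_E)/R_B + (V_CC−0.2−V_E)/R_C, giving V_E = 6.94 V.
I_C = (V_CC − 0.2 − V_E)/R_C = (13.8 − 6.94)/0.68 = 10.1 mA.
Check: I_B = (11.3 − 6.94)/33 = 0.132 mA, and β·I_B = 26.4 mA > I_C, confirming saturation.

saturation; I_C ≈ 10 mA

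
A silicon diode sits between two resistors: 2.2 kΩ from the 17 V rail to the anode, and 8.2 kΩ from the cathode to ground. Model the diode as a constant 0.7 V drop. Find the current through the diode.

I ≈ 1.6 mA

The two resistors are in series with the diode, so KVL gives 17 = I·2.2 + 0.7 + I·8.2.
I = (17 − 0.7) / (2.2 + 8.2) kΩ = 16.3 / 10.4 = 1.57 mA.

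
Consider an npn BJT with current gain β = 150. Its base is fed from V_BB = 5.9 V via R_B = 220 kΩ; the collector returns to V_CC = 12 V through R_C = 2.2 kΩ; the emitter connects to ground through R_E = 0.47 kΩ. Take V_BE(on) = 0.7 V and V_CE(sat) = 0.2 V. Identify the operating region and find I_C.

active; I_C ≈ 2.7 mA

Assume active. Base-emitter loop: I_B = (V_BB − V_BE)/(R_B + (β+1)R_E) = (5.9 − 0.7)/(220 + 151×0.47) = 0.0179 mA.
I_C = β·I_B = 150×0.0179 = 2.68 mA.
V_CE = V_CC − I_C·R_C − I_E·R_E = 12 − 2.68×2.2 − 2.7×0.47 = 4.83 V > V_CE(sat), so the active-region assumption holds.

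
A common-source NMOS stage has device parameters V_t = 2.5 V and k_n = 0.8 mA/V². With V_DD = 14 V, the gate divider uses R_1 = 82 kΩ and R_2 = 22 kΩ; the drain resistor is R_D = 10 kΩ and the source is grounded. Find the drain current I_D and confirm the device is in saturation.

V_G = V_DD·R_2/(R_1+R_2) = 14×22/104 = 2.96 V. With the source grounded, V_GS = V_G = 2.96 V.
Assume saturation: I_D = (k_n/2)(V_GS − V_t)² = (0.8/2)×(2.96 − 2.5)² = 0.4×0.462² = 0.0852 mA.
V_DS = V_DD − I_D·R_D = 14 − 0.0852×10 = 13.1 V.
Saturation requires V_DS ≥ V_GS − V_t = 0.462 V; 13.1 ≥ 0.462 ✓.

I_D ≈ 0.085 mA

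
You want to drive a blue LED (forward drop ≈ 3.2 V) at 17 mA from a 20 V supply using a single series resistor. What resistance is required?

The resistor drops V_S − V_D = 20 − 3.2 = 16.8 V at 17 mA.
R = 16.8 V / 17 mA = 0.988 kΩ.

R ≈ 0.99 kΩ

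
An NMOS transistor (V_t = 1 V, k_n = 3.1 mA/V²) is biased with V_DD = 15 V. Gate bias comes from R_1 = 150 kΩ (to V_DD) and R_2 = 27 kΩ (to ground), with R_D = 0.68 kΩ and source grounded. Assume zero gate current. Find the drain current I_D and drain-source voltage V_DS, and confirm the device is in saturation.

V_G = V_DD·R_2/(R_1+R_2) = 15×27/177 = 2.29 V. With the source grounded, V_GS = V_G = 2.29 V.
Assume saturation: I_D = (k_n/2)(V_GS − V_t)² = (3.1/2)×(2.29 − 1)² = 1.55×1.29² = 2.57 mA.
V_DS = V_DD − I_D·R_D = 15 − 2.57×0.68 = 13.3 V.
Saturation requires V_DS ≥ V_GS − V_t = 1.29 V; 13.3 ≥ 1.29 ✓.

I_D ≈ 2.6 mA, V_DS ≈ 13 V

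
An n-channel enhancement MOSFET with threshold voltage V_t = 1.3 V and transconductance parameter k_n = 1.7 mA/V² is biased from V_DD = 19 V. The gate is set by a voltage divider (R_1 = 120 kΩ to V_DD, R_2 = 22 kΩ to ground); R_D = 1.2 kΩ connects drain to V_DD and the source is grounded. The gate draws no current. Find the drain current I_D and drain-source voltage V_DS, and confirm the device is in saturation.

V_G = V_DD·R_2/(R_1+R_2) = 19×22/142 = 2.94 V. With the source grounded, V_GS = V_G = 2.94 V.
Assume saturation: I_D = (k_n/2)(V_GS − V_t)² = (1.7/2)×(2.94 − 1.3)² = 0.85×1.64² = 2.3 mA.
V_DS = V_DD − I_D·R_D = 19 − 2.3×1.2 = 16.2 V.
Saturation requires V_DS ≥ V_GS − V_t = 1.64 V; 16.2 ≥ 1.64 ✓.

I_D ≈ 2.3 mA, V_DS ≈ 16 V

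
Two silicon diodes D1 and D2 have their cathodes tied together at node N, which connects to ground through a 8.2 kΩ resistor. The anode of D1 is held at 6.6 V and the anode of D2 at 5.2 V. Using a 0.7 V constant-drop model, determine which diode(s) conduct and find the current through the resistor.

Only D1 conducts; I_R ≈ 0.72 mA

Assume both conduct. Then node N would need to be at both 6.6−0.7 = 5.9 V and 5.2−0.7 = 4.5 V, which is impossible.
Assume only D1 conducts: V_N = 6.6 − 0.7 = 5.9 V, so I_R = 5.9/8.2 = 0.72 mA.
Check D2: its anode-to-cathode voltage is 5.2 − 5.9 = -0.7 V < 0.7 V, so it is off. The assumption is consistent.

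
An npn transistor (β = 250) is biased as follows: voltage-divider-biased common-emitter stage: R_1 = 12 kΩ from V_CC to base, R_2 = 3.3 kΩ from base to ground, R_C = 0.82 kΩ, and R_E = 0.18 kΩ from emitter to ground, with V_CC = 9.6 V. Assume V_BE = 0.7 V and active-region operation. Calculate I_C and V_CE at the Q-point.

Thevenize the base divider: V_Th = V_CC·R_2/(R_1+R_2) = 9.6×3.3/15.3 = 2.07 V, R_Th = R_1‖R_2 = 2.59 kΩ.
Base-emitter loop: V_Th = I_B·R_Th + V_BE + (β+1)I_B·R_E, so I_B = (2.07 − 0.7) / (2.59 + 251×0.18) = 0.0287 mA.
I_C = β·I_B = 250×0.0287 = 7.17 mA, and I_E = (β+1)I_B = 7.2 mA.
V_CE = V_CC − I_C·R_C − I_E·R_E = 9.6 − 7.17×0.82 − 7.2×0.18 = 2.42 V.
V_CE = 2.42 V > 0.2 V confirms active-region operation.

I_C ≈ 7.2 mA, V_CE ≈ 2.4 V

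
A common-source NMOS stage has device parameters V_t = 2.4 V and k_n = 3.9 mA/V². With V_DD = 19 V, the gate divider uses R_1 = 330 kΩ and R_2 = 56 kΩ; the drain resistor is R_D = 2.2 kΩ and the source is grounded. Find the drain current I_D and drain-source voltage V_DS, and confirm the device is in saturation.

I_D ≈ 0.25 mA, V_DS ≈ 18 V

V_G = V_DD·R_2/(R_1+R_2) = 19×56/386 = 2.76 V. With the source grounded, V_GS = V_G = 2.76 V.
Assume saturation: I_D = (k_n/2)(V_GS − V_t)² = (3.9/2)×(2.76 − 2.4)² = 1.95×0.356² = 0.248 mA.
V_DS = V_DD − I_D·R_D = 19 − 0.248×2.2 = 18.5 V.
Saturation requires V_DS ≥ V_GS − V_t = 0.356 V; 18.5 ≥ 0.356 ✓.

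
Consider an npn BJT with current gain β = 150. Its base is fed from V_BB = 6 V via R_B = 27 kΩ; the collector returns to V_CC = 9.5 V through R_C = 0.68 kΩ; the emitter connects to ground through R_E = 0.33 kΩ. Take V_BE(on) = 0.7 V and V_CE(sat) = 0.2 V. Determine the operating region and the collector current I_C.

saturation; I_C ≈ 9.2 mA

Assume active: I_B = (6 − 0.7)/(27 + 151×0.33) = 0.069 mA, I_C = β·I_B = 10.3 mA.
Then V_CE = 9.5 − 10.3×0.68 − 10.4×0.33 = -0.974 V < 0.2 V — the active assumption fails.
Re-solve with V_CE = 0.2 V. KCL at the emitter: V_E/R_E = (V_BB−0.7−V_E)/R_B + (V_CC−0.2−V_E)/R_C, giving V_E = 3.06 V.
I_C = (V_CC − 0.2 − V_E)/R_C = (9.3 − 3.06)/0.68 = 9.18 mA.
Check: I_B = (5.3 − 3.06)/27 = 0.0831 mA, and β·I_B = 12.5 mA > I_C, confirming saturation.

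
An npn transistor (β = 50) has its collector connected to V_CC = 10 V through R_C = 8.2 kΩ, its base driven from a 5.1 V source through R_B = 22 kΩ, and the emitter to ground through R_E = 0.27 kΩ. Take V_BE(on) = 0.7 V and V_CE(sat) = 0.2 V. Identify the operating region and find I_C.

Assume active: I_B = (5.1 − 0.7)/(22 + 51×0.27) = 0.123 mA, I_C = β·I_B = 6.15 mA.
Then V_CE = 10 − 6.15×8.2 − 6.27×0.27 = -42.1 V < 0.2 V — the active assumption fails.
Re-solve with V_CE = 0.2 V. KCL at the emitter: V_E/R_E = (V_BB−0.7−V_E)/R_B + (V_CC−0.2−V_E)/R_C, giving V_E = 0.36 V.
I_C = (V_CC − 0.2 − V_E)/R_C = (9.8 − 0.36)/8.2 = 1.15 mA.
Check: I_B = (4.4 − 0.36)/22 = 0.184 mA, and β·I_B = 9.18 mA > I_C, confirming saturation.

saturation; I_C ≈ 1.2 mA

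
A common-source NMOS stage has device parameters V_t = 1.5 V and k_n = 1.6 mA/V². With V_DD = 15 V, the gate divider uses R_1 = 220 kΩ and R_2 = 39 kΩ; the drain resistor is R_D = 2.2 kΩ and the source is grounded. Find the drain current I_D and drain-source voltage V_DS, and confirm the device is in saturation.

I_D ≈ 0.46 mA, V_DS ≈ 14 V

V_G = V_DD·R_2/(R_1+R_2) = 15×39/259 = 2.26 V. With the source grounded, V_GS = V_G = 2.26 V.
Assume saturation: I_D = (k_n/2)(V_GS − V_t)² = (1.6/2)×(2.26 − 1.5)² = 0.8×0.759² = 0.46 mA.
V_DS = V_DD − I_D·R_D = 15 − 0.46×2.2 = 14 V.
Saturation requires V_DS ≥ V_GS − V_t = 0.759 V; 14 ≥ 0.759 ✓.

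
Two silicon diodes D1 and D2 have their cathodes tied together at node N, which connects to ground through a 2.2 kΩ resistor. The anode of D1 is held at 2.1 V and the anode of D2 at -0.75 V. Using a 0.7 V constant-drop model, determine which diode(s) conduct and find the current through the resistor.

Assume both conduct. Then node N would need to be at both 2.1−0.7 = 1.4 V and -0.75−0.7 = -1.45 V, which is impossible.
Assume only D1 conducts: V_N = 2.1 − 0.7 = 1.4 V, so I_R = 1.4/2.2 = 0.636 mA.
Check D2: its anode-to-cathode voltage is -0.75 − 1.4 = -2.15 V < 0.7 V, so it is off. The assumption is consistent.

Only D1 conducts; I_R ≈ 0.64 mA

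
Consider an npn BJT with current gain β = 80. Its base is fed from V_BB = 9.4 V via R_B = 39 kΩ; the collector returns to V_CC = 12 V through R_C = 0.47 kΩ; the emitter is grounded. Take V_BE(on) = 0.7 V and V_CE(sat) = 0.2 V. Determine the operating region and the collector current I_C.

active; I_C ≈ 18 mA

Assume active. Base-emitter loop: I_B = (V_BB − V_BE)/R_B = (9.4 − 0.7)/39 = 0.223 mA.
I_C = β·I_B = 80×0.223 = 17.8 mA.
V_CE = V_CC − I_C·R_C = 12 − 17.8×0.47 = 3.61 V > V_CE(sat), so the active-region assumption holds.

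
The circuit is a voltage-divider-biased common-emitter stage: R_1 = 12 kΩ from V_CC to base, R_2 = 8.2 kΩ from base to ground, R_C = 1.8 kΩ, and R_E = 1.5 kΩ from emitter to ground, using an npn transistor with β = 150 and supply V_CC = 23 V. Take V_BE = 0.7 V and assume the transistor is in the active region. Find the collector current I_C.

I_C ≈ 5.6 mA

Thevenize the base divider: V_Th = V_CC·R_2/(R_1+R_2) = 23×8.2/20.2 = 9.34 V, R_Th = R_1‖R_2 = 4.87 kΩ.
Base-emitter loop: V_Th = I_B·R_Th + V_BE + (β+1)I_B·R_E, so I_B = (9.34 − 0.7) / (4.87 + 151×1.5) = 0.0373 mA.
I_C = β·I_B = 150×0.0373 = 5.6 mA, and I_E = (β+1)I_B = 5.64 mA.
V_CE = V_CC − I_C·R_C − I_E·R_E = 23 − 5.6×1.8 − 5.64×1.5 = 4.47 V.
V_CE = 4.47 V > 0.2 V confirms active-region operation.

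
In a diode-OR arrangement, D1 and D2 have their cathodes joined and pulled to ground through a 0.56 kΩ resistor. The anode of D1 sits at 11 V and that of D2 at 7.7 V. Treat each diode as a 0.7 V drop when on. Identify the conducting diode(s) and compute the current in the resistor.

Only D1 conducts; I_R ≈ 18 mA

Assume both conduct. Then node N would need to be at both 11−0.7 = 10.3 V and 7.7−0.7 = 7 V, which is impossible.
Assume only D1 conducts: V_N = 11 − 0.7 = 10.3 V, so I_R = 10.3/0.56 = 18.4 mA.
Check D2: its anode-to-cathode voltage is 7.7 − 10.3 = -2.6 V < 0.7 V, so it is off. The assumption is consistent.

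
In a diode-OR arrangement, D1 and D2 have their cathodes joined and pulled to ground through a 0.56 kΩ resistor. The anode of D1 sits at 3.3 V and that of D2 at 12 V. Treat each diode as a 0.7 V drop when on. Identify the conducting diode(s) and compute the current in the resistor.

Assume both conduct. Then node N would need to be at both 3.3−0.7 = 2.6 V and 12−0.7 = 11.3 V, which is impossible.
Assume only D2 conducts: V_N = 12 − 0.7 = 11.3 V, so I_R = 11.3/0.56 = 20.2 mA.
Check D1: its anode-to-cathode voltage is 3.3 − 11.3 = -8 V < 0.7 V, so it is off. The assumption is consistent.

Only D2 conducts; I_R ≈ 20 mA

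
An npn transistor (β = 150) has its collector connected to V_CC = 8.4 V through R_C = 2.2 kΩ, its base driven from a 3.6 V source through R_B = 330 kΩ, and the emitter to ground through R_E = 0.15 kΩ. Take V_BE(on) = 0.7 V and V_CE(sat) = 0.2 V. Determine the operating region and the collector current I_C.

active; I_C ≈ 1.2 mA

Assume active. Base-emitter loop: I_B = (V_BB − V_BE)/(R_B + (β+1)R_E) = (3.6 − 0.7)/(330 + 151×0.15) = 0.00822 mA.
I_C = β·I_B = 150×0.00822 = 1.23 mA.
V_CE = V_CC − I_C·R_C − I_E·R_E = 8.4 − 1.23×2.2 − 1.24×0.15 = 5.5 V > V_CE(sat), so the active-region assumption holds.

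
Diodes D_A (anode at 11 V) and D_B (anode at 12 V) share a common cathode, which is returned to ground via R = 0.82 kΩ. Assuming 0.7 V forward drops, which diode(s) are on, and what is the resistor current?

Only D_B conducts; I_R ≈ 14 mA

Assume both conduct. Then node N would need to be at both 11−0.7 = 10.3 V and 12−0.7 = 11.3 V, which is impossible.
Assume only D_B conducts: V_N = 12 − 0.7 = 11.3 V, so I_R = 11.3/0.82 = 13.8 mA.
Check D_A: its anode-to-cathode voltage is 11 − 11.3 = -0.3 V < 0.7 V, so it is off. The assumption is consistent.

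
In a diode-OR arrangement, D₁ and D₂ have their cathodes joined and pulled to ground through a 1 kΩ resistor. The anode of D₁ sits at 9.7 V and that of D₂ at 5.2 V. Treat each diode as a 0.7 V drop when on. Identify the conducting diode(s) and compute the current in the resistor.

Assume both conduct. Then node N would need to be at both 9.7−0.7 = 9 V and 5.2−0.7 = 4.5 V, which is impossible.
Assume only D₁ conducts: V_N = 9.7 − 0.7 = 9 V, so I_R = 9/1 = 9 mA.
Check D₂: its anode-to-cathode voltage is 5.2 − 9 = -3.8 V < 0.7 V, so it is off. The assumption is consistent.

Only D₁ conducts; I_R ≈ 9 mA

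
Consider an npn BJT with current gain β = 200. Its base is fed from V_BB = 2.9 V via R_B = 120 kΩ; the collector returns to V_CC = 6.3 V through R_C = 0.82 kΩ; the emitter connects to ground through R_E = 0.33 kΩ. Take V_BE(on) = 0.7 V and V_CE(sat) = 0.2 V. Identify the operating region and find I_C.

active; I_C ≈ 2.4 mA

Assume active. Base-emitter loop: I_B = (V_BB − V_BE)/(R_B + (β+1)R_E) = (2.9 − 0.7)/(120 + 201×0.33) = 0.0118 mA.
I_C = β·I_B = 200×0.0118 = 2.36 mA.
V_CE = V_CC − I_C·R_C − I_E·R_E = 6.3 − 2.36×0.82 − 2.37×0.33 = 3.58 V > V_CE(sat), so the active-region assumption holds.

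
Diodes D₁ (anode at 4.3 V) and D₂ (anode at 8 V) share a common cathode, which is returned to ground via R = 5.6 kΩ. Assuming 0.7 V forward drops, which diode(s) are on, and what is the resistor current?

Only D₂ conducts; I_R ≈ 1.3 mA

Assume both conduct. Then node N would need to be at both 4.3−0.7 = 3.6 V and 8−0.7 = 7.3 V, which is impossible.
Assume only D₂ conducts: V_N = 8 − 0.7 = 7.3 V, so I_R = 7.3/5.6 = 1.3 mA.
Check D₁: its anode-to-cathode voltage is 4.3 − 7.3 = -3 V < 0.7 V, so it is off. The assumption is consistent.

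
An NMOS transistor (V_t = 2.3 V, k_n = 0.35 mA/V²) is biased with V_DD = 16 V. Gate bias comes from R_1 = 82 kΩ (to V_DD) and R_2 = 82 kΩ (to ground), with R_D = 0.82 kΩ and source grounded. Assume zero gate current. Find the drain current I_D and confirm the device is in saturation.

V_G = V_DD·R_2/(R_1+R_2) = 16×82/164 = 8 V. With the source grounded, V_GS = V_G = 8 V.
Assume saturation: I_D = (k_n/2)(V_GS − V_t)² = (0.35/2)×(8 − 2.3)² = 0.175×5.7² = 5.69 mA.
V_DS = V_DD − I_D·R_D = 16 − 5.69×0.82 = 11.3 V.
Saturation requires V_DS ≥ V_GS − V_t = 5.7 V; 11.3 ≥ 5.7 ✓.

I_D ≈ 5.7 mA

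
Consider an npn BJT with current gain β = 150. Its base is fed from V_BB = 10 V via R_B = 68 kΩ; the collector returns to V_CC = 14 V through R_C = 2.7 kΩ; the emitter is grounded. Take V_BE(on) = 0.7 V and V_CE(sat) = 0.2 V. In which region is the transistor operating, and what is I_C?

Assume active: I_B = (10 − 0.7)/68 = 0.137 mA, giving I_C = β·I_B = 20.5 mA.
But then V_CE = 14 − 20.5×2.7 = -41.4 V < V_CE(sat) = 0.2 V — impossible in the active region.
So the transistor is saturated. With V_CE = 0.2 V, I_C = (V_CC − 0.2)/R_C = 13.8/2.7 = 5.11 mA.
Check: β·I_B = 20.5 mA > I_C = 5.11 mA, confirming saturation.

saturation; I_C ≈ 5.1 mA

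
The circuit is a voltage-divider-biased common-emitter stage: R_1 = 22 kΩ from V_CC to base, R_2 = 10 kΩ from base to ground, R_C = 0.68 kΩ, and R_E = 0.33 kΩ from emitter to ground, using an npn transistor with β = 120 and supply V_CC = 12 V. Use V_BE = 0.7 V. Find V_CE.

V_CE ≈ 4.1 V

Thevenize the base divider: V_Th = V_CC·R_2/(R_1+R_2) = 12×10/32 = 3.75 V, R_Th = R_1‖R_2 = 6.88 kΩ.
Base-emitter loop: V_Th = I_B·R_Th + V_BE + (β+1)I_B·R_E, so I_B = (3.75 − 0.7) / (6.88 + 121×0.33) = 0.0652 mA.
I_C = β·I_B = 120×0.0652 = 7.82 mA, and I_E = (β+1)I_B = 7.88 mA.
V_CE = V_CC − I_C·R_C − I_E·R_E = 12 − 7.82×0.68 − 7.88×0.33 = 4.08 V.
V_CE = 4.08 V > 0.2 V confirms active-region operation.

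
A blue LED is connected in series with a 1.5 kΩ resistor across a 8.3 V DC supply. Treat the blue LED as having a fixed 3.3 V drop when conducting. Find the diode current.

I ≈ 3.3 mA

KVL around the loop: 8.3 = V_D + I·R = 3.3 + I × 1.5 kΩ.
So I = (8.3 − 3.3) / 1.5 kΩ = 5 / 1.5 = 3.33 mA.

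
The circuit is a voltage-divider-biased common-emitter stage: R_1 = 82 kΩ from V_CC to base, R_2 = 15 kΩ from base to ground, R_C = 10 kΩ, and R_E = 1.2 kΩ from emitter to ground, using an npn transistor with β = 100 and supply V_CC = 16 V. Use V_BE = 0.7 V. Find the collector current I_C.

Thevenize the base divider: V_Th = V_CC·R_2/(R_1+R_2) = 16×15/97 = 2.47 V, R_Th = R_1‖R_2 = 12.7 kΩ.
Base-emitter loop: V_Th = I_B·R_Th + V_BE + (β+1)I_B·R_E, so I_B = (2.47 − 0.7) / (12.7 + 101×1.2) = 0.0133 mA.
I_C = β·I_B = 100×0.0133 = 1.33 mA, and I_E = (β+1)I_B = 1.34 mA.
V_CE = V_CC − I_C·R_C − I_E·R_E = 16 − 1.33×10 − 1.34×1.2 = 1.14 V.
V_CE = 1.14 V > 0.2 V confirms active-region operation.

I_C ≈ 1.3 mA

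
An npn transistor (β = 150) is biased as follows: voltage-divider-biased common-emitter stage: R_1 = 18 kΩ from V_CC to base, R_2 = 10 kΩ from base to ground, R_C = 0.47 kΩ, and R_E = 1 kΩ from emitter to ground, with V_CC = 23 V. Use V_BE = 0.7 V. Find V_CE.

Thevenize the base divider: V_Th = V_CC·R_2/(R_1+R_2) = 23×10/28 = 8.21 V, R_Th = R_1‖R_2 = 6.43 kΩ.
Base-emitter loop: V_Th = I_B·R_Th + V_BE + (β+1)I_B·R_E, so I_B = (8.21 − 0.7) / (6.43 + 151×1) = 0.0477 mA.
I_C = β·I_B = 150×0.0477 = 7.16 mA, and I_E = (β+1)I_B = 7.21 mA.
V_CE = V_CC − I_C·R_C − I_E·R_E = 23 − 7.16×0.47 − 7.21×1 = 12.4 V.
V_CE = 12.4 V > 0.2 V confirms active-region operation.

V_CE ≈ 12 V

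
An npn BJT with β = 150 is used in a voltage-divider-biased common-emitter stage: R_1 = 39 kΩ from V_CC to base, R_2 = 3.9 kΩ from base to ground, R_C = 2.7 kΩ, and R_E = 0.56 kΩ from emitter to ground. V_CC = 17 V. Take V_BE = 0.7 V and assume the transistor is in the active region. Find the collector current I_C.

I_C ≈ 1.4 mA

Thevenize the base divider: V_Th = V_CC·R_2/(R_1+R_2) = 17×3.9/42.9 = 1.55 V, R_Th = R_1‖R_2 = 3.55 kΩ.
Base-emitter loop: V_Th = I_B·R_Th + V_BE + (β+1)I_B·R_E, so I_B = (1.55 − 0.7) / (3.55 + 151×0.56) = 0.0096 mA.
I_C = β·I_B = 150×0.0096 = 1.44 mA, and I_E = (β+1)I_B = 1.45 mA.
V_CE = V_CC − I_C·R_C − I_E·R_E = 17 − 1.44×2.7 − 1.45×0.56 = 12.3 V.
V_CE = 12.3 V > 0.2 V confirms active-region operation.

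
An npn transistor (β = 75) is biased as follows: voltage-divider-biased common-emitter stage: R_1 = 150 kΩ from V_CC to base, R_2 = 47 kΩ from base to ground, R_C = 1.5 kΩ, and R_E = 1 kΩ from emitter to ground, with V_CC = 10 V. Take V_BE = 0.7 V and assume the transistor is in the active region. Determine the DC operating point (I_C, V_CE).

Thevenize the base divider: V_Th = V_CC·R_2/(R_1+R_2) = 10×47/197 = 2.39 V, R_Th = R_1‖R_2 = 35.8 kΩ.
Base-emitter loop: V_Th = I_B·R_Th + V_BE + (β+1)I_B·R_E, so I_B = (2.39 − 0.7) / (35.8 + 76×1) = 0.0151 mA.
I_C = β·I_B = 75×0.0151 = 1.13 mA, and I_E = (β+1)I_B = 1.15 mA.
V_CE = V_CC − I_C·R_C − I_E·R_E = 10 − 1.13×1.5 − 1.15×1 = 7.16 V.
V_CE = 7.16 V > 0.2 V confirms active-region operation.

I_C ≈ 1.1 mA, V_CE ≈ 7.2 V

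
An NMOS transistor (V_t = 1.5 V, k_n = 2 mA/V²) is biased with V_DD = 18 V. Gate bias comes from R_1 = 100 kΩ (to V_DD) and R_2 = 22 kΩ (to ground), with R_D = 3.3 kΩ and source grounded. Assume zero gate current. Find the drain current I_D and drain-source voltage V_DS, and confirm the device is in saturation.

I_D ≈ 3 mA, V_DS ≈ 7.9 V

V_G = V_DD·R_2/(R_1+R_2) = 18×22/122 = 3.25 V. With the source grounded, V_GS = V_G = 3.25 V.
Assume saturation: I_D = (k_n/2)(V_GS − V_t)² = (2/2)×(3.25 − 1.5)² = 1×1.75² = 3.05 mA.
V_DS = V_DD − I_D·R_D = 18 − 3.05×3.3 = 7.94 V.
Saturation requires V_DS ≥ V_GS − V_t = 1.75 V; 7.94 ≥ 1.75 ✓.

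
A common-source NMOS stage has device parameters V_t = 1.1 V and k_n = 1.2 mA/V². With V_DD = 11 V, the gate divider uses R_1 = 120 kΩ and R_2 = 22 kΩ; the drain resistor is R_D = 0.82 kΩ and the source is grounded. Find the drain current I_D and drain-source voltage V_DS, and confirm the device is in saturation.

V_G = V_DD·R_2/(R_1+R_2) = 11×22/142 = 1.7 V. With the source grounded, V_GS = V_G = 1.7 V.
Assume saturation: I_D = (k_n/2)(V_GS − V_t)² = (1.2/2)×(1.7 − 1.1)² = 0.6×0.604² = 0.219 mA.
V_DS = V_DD − I_D·R_D = 11 − 0.219×0.82 = 10.8 V.
Saturation requires V_DS ≥ V_GS − V_t = 0.604 V; 10.8 ≥ 0.604 ✓.

I_D ≈ 0.22 mA, V_DS ≈ 11 V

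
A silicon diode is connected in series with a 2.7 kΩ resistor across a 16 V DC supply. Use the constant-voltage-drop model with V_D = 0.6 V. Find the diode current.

KVL around the loop: 16 = V_D + I·R = 0.6 + I × 2.7 kΩ.
So I = (16 − 0.6) / 2.7 kΩ = 15.4 / 2.7 = 5.7 mA.

I ≈ 5.7 mA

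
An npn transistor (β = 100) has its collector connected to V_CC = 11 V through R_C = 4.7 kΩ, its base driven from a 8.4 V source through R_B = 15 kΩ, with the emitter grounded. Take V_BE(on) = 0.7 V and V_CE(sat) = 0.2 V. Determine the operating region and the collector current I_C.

Assume active: I_B = (8.4 − 0.7)/15 = 0.513 mA, giving I_C = β·I_B = 51.3 mA.
But then V_CE = 11 − 51.3×4.7 = -230 V < V_CE(sat) = 0.2 V — impossible in the active region.
So the transistor is saturated. With V_CE = 0.2 V, I_C = (V_CC − 0.2)/R_C = 10.8/4.7 = 2.3 mA.
Check: β·I_B = 51.3 mA > I_C = 2.3 mA, confirming saturation.

saturation; I_C ≈ 2.3 mA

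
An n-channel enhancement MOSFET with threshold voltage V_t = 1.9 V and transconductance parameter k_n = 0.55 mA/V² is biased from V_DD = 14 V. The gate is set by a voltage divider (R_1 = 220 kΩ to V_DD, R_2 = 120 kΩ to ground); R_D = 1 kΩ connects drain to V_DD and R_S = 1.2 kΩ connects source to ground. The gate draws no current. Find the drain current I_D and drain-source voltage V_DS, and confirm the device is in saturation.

V_G = V_DD·R_2/(R_1+R_2) = 14×120/340 = 4.94 V.
Assume saturation: I_D = (k_n/2)(V_GS − V_t)² with V_GS = V_G − I_D·R_S = 4.94 − 1.2·I_D.
Substituting gives 0.396·I_D² − 3.01·I_D + 2.54 = 0, with roots I_D = 0.97 or 6.62 mA.
The root I_D = 6.62 mA gives V_GS = -3.01 V ≤ V_t, so take I_D = 0.97 mA.
Then V_GS = 3.78 V and V_DS = V_DD − I_D(R_D+R_S) = 14 − 0.97×2.2 = 11.9 V.
Saturation requires V_DS ≥ V_GS − V_t = 1.88 V; 11.9 ≥ 1.88 ✓.

I_D ≈ 0.97 mA, V_DS ≈ 12 V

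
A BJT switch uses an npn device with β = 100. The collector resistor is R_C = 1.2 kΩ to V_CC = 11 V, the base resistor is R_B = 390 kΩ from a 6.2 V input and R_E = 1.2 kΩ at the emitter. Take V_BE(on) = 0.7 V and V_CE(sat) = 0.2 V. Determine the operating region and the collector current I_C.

Assume active. Base-emitter loop: I_B = (V_BB − V_BE)/(R_B + (β+1)R_E) = (6.2 − 0.7)/(390 + 101×1.2) = 0.0108 mA.
I_C = β·I_B = 100×0.0108 = 1.08 mA.
V_CE = V_CC − I_C·R_C − I_E·R_E = 11 − 1.08×1.2 − 1.09×1.2 = 8.4 V > V_CE(sat), so the active-region assumption holds.

active; I_C ≈ 1.1 mA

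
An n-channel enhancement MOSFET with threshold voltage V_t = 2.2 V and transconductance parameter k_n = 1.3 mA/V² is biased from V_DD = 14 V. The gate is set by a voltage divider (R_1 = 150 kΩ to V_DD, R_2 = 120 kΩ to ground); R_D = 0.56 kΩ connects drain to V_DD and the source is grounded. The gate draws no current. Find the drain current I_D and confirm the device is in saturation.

I_D ≈ 11 mA

V_G = V_DD·R_2/(R_1+R_2) = 14×120/270 = 6.22 V. With the source grounded, V_GS = V_G = 6.22 V.
Assume saturation: I_D = (k_n/2)(V_GS − V_t)² = (1.3/2)×(6.22 − 2.2)² = 0.65×4.02² = 10.5 mA.
V_DS = V_DD − I_D·R_D = 14 − 10.5×0.56 = 8.11 V.
Saturation requires V_DS ≥ V_GS − V_t = 4.02 V; 8.11 ≥ 4.02 ✓.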